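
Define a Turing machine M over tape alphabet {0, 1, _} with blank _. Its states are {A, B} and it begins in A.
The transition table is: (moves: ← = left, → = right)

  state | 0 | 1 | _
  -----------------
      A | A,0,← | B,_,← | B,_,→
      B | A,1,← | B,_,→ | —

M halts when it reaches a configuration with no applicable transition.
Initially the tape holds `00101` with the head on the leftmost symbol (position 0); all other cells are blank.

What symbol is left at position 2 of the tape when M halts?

A | _[0]0101_   read 0 → write 0, move ←, go to A
A | [_]00101_   read _ → write _, move →, go to B
B | _[0]0101_   read 0 → write 1, move ←, go to A
A | [_]10101_   read _ → write _, move →, go to B
B | _[1]0101_   read 1 → write _, move →, go to B
B | __[0]101_   read 0 → write 1, move ←, go to A
A | _[_]1101_   read _ → write _, move →, go to B
B | __[1]101_   read 1 → write _, move →, go to B
B | ___[1]01_   read 1 → write _, move →, go to B
B | ____[0]1_   read 0 → write 1, move ←, go to A
A | ___[_]11_   read _ → write _, move →, go to B
B | ____[1]1_   read 1 → write _, move →, go to B
B | _____[1]_   read 1 → write _, move →, go to B
B | ______[_]
Cell 2 holds _ when M halts.

_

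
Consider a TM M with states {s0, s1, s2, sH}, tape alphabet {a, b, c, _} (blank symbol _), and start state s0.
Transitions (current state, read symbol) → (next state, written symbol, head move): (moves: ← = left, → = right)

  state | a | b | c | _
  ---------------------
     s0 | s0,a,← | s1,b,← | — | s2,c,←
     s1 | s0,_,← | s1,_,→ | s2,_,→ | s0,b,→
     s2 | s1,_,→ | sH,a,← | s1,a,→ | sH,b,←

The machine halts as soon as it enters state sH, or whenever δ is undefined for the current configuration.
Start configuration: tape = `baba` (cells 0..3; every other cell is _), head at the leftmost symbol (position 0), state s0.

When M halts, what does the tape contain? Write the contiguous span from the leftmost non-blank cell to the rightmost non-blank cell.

bc_ba

state=s0 head=0 tape=__[b]aba   (s0,b)→(s1,b,←)
state=s1 head=-1 tape=_[_]baba   (s1,_)→(s0,b,→)
state=s0 head=0 tape=_b[b]aba   (s0,b)→(s1,b,←)
state=s1 head=-1 tape=_[b]baba   (s1,b)→(s1,_,→)
state=s1 head=0 tape=__[b]aba   (s1,b)→(s1,_,→)
state=s1 head=1 tape=___[a]ba   (s1,a)→(s0,_,←)
state=s0 head=0 tape=__[_]_ba   (s0,_)→(s2,c,←)
state=s2 head=-1 tape=_[_]c_ba   (s2,_)→(sH,b,←)
state=sH head=-2 tape=[_]bc_ba
The non-blank tape span at halt is bc_ba.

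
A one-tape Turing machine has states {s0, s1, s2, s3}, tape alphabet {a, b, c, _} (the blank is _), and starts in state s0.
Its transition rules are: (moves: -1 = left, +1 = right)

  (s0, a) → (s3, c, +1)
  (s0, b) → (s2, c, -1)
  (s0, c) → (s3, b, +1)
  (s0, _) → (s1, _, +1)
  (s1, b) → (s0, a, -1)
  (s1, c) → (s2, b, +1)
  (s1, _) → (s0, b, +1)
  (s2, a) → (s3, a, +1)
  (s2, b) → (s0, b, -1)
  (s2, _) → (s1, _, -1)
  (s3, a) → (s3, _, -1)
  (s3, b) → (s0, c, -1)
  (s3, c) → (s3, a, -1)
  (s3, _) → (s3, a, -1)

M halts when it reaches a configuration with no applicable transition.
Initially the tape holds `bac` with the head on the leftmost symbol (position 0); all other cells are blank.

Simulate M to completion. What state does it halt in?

s1

s0 | __[b]ac   read b → write c, move -1, go to s2
s2 | _[_]cac   read _ → write _, move -1, go to s1
s1 | [_]_cac   read _ → write b, move +1, go to s0
s0 | b[_]cac   read _ → write _, move +1, go to s1
s1 | b_[c]ac   read c → write b, move +1, go to s2
s2 | b_b[a]c   read a → write a, move +1, go to s3
s3 | b_ba[c]   read c → write a, move -1, go to s3
s3 | b_b[a]a   read a → write _, move -1, go to s3
s3 | b_[b]_a   read b → write c, move -1, go to s0
s0 | b[_]c_a   read _ → write _, move +1, go to s1
s1 | b_[c]_a   read c → write b, move +1, go to s2
s2 | b_b[_]a   read _ → write _, move -1, go to s1
s1 | b_[b]_a   read b → write a, move -1, go to s0
s0 | b[_]a_a   read _ → write _, move +1, go to s1
s1 | b_[a]_a
No transition is defined for (s1, a); M halts in state s1.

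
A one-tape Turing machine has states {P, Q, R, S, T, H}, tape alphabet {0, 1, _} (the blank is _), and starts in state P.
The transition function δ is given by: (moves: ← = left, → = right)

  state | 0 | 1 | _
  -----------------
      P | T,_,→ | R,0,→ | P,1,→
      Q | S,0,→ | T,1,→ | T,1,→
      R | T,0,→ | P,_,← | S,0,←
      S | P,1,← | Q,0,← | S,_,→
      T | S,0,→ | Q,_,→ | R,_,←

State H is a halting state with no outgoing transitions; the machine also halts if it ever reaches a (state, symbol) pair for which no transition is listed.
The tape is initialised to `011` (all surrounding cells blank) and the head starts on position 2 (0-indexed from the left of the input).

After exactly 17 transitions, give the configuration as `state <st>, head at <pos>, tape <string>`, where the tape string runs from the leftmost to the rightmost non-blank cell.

state R, head at 1, tape 100_0

P | _01[1]_   read 1 → write 0, move →, go to R
R | _010[_]   read _ → write 0, move ←, go to S
S | _01[0]0   read 0 → write 1, move ←, go to P
P | _0[1]10   read 1 → write 0, move →, go to R
R | _00[1]0   read 1 → write _, move ←, go to P
P | _0[0]_0   read 0 → write _, move →, go to T
T | _0_[_]0   read _ → write _, move ←, go to R
R | _0[_]_0   read _ → write 0, move ←, go to S
S | _[0]0_0   read 0 → write 1, move ←, go to P
P | [_]10_0   read _ → write 1, move →, go to P
P | 1[1]0_0   read 1 → write 0, move →, go to R
R | 10[0]_0   read 0 → write 0, move →, go to T
T | 100[_]0   read _ → write _, move ←, go to R
R | 10[0]_0   read 0 → write 0, move →, go to T
T | 100[_]0   read _ → write _, move ←, go to R
R | 10[0]_0   read 0 → write 0, move →, go to T
T | 100[_]0   read _ → write _, move ←, go to R
R | 10[0]_0
After 17 steps: state R, head at 1, tape 100_0.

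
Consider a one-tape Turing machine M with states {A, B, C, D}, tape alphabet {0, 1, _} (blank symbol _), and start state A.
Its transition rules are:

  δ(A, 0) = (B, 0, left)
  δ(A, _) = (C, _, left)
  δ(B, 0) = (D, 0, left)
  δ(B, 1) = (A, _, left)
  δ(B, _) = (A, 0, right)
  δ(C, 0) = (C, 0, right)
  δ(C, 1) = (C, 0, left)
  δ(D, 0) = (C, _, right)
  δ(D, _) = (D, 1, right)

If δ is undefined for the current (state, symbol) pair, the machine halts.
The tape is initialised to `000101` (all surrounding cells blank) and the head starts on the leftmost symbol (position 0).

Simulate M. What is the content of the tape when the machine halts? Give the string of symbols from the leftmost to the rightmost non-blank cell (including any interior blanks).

1_000000

state=A head=0 tape=__[0]00101_   (A,0)→(B,0,left)
state=B head=-1 tape=_[_]000101_   (B,_)→(A,0,right)
state=A head=0 tape=_0[0]00101_   (A,0)→(B,0,left)
state=B head=-1 tape=_[0]000101_   (B,0)→(D,0,left)
state=D head=-2 tape=[_]0000101_   (D,_)→(D,1,right)
state=D head=-1 tape=1[0]000101_   (D,0)→(C,_,right)
state=C head=0 tape=1_[0]00101_   (C,0)→(C,0,right)
state=C head=1 tape=1_0[0]0101_   (C,0)→(C,0,right)
state=C head=2 tape=1_00[0]101_   (C,0)→(C,0,right)
state=C head=3 tape=1_000[1]01_   (C,1)→(C,0,left)
state=C head=2 tape=1_00[0]001_   (C,0)→(C,0,right)
state=C head=3 tape=1_000[0]01_   (C,0)→(C,0,right)
state=C head=4 tape=1_0000[0]1_   (C,0)→(C,0,right)
state=C head=5 tape=1_00000[1]_   (C,1)→(C,0,left)
state=C head=4 tape=1_0000[0]0_   (C,0)→(C,0,right)
state=C head=5 tape=1_00000[0]_   (C,0)→(C,0,right)
state=C head=6 tape=1_000000[_]
The non-blank tape span at halt is 1_000000.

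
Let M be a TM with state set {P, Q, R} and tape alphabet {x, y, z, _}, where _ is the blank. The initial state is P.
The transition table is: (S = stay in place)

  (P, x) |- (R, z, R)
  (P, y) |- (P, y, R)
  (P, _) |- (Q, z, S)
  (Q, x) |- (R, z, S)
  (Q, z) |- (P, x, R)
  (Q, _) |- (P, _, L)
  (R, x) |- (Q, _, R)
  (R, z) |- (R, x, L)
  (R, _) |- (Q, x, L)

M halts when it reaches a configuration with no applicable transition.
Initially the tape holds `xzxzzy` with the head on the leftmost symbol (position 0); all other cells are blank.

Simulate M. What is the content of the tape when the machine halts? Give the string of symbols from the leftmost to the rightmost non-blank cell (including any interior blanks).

xxxxz_xzy

P | ___[x]zxzzy   read x → write z, move R, go to R
R | ___z[z]xzzy   read z → write x, move L, go to R
R | ___[z]xxzzy   read z → write x, move L, go to R
R | __[_]xxxzzy   read _ → write x, move L, go to Q
Q | _[_]xxxxzzy   read _ → write _, move L, go to P
P | [_]_xxxxzzy   read _ → write z, move S, go to Q
Q | [z]_xxxxzzy   read z → write x, move R, go to P
P | x[_]xxxxzzy   read _ → write z, move S, go to Q
Q | x[z]xxxxzzy   read z → write x, move R, go to P
P | xx[x]xxxzzy   read x → write z, move R, go to R
R | xxz[x]xxzzy   read x → write _, move R, go to Q
Q | xxz_[x]xzzy   read x → write z, move S, go to R
R | xxz_[z]xzzy   read z → write x, move L, go to R
R | xxz[_]xxzzy   read _ → write x, move L, go to Q
Q | xx[z]xxxzzy   read z → write x, move R, go to P
P | xxx[x]xxzzy   read x → write z, move R, go to R
R | xxxz[x]xzzy   read x → write _, move R, go to Q
Q | xxxz_[x]zzy   read x → write z, move S, go to R
R | xxxz_[z]zzy   read z → write x, move L, go to R
R | xxxz[_]xzzy   read _ → write x, move L, go to Q
Q | xxx[z]xxzzy   read z → write x, move R, go to P
P | xxxx[x]xzzy   read x → write z, move R, go to R
R | xxxxz[x]zzy   read x → write _, move R, go to Q
Q | xxxxz_[z]zy   read z → write x, move R, go to P
P | xxxxz_x[z]y
The non-blank tape span at halt is xxxxz_xzy.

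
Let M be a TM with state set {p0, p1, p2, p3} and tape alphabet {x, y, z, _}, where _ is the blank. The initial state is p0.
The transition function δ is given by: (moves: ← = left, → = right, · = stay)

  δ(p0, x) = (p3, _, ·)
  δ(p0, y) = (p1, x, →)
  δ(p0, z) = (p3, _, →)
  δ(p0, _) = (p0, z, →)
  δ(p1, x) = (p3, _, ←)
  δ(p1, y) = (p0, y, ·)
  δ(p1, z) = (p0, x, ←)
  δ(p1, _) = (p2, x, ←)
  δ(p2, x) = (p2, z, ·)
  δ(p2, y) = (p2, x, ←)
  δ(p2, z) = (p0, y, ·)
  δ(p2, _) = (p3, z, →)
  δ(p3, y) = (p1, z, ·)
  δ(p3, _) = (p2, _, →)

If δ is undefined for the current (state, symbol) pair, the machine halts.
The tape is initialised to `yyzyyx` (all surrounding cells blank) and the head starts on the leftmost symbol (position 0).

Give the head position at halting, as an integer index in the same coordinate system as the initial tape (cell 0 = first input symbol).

4

p0 | [y]yzyyx   read y → write x, move →, go to p1
p1 | x[y]zyyx   read y → write y, move ·, go to p0
p0 | x[y]zyyx   read y → write x, move →, go to p1
p1 | xx[z]yyx   read z → write x, move ←, go to p0
p0 | x[x]xyyx   read x → write _, move ·, go to p3
p3 | x[_]xyyx   read _ → write _, move →, go to p2
p2 | x_[x]yyx   read x → write z, move ·, go to p2
p2 | x_[z]yyx   read z → write y, move ·, go to p0
p0 | x_[y]yyx   read y → write x, move →, go to p1
p1 | x_x[y]yx   read y → write y, move ·, go to p0
p0 | x_x[y]yx   read y → write x, move →, go to p1
p1 | x_xx[y]x   read y → write y, move ·, go to p0
p0 | x_xx[y]x   read y → write x, move →, go to p1
p1 | x_xxx[x]   read x → write _, move ←, go to p3
p3 | x_xx[x]_
At halt the head is at cell 4.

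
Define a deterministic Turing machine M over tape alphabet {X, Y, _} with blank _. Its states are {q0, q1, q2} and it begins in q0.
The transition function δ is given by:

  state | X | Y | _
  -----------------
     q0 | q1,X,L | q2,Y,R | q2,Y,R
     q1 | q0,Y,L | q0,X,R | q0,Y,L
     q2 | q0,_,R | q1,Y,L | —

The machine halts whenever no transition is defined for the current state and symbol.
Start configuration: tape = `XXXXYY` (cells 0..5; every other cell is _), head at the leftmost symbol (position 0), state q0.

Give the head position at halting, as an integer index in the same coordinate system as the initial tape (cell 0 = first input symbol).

6

state=q0 head=0 tape=__[X]XXXYY_   (q0,X)→(q1,X,L)
state=q1 head=-1 tape=_[_]XXXXYY_   (q1,_)→(q0,Y,L)
state=q0 head=-2 tape=[_]YXXXXYY_   (q0,_)→(q2,Y,R)
state=q2 head=-1 tape=Y[Y]XXXXYY_   (q2,Y)→(q1,Y,L)
state=q1 head=-2 tape=[Y]YXXXXYY_   (q1,Y)→(q0,X,R)
state=q0 head=-1 tape=X[Y]XXXXYY_   (q0,Y)→(q2,Y,R)
state=q2 head=0 tape=XY[X]XXXYY_   (q2,X)→(q0,_,R)
state=q0 head=1 tape=XY_[X]XXYY_   (q0,X)→(q1,X,L)
state=q1 head=0 tape=XY[_]XXXYY_   (q1,_)→(q0,Y,L)
state=q0 head=-1 tape=X[Y]YXXXYY_   (q0,Y)→(q2,Y,R)
state=q2 head=0 tape=XY[Y]XXXYY_   (q2,Y)→(q1,Y,L)
state=q1 head=-1 tape=X[Y]YXXXYY_   (q1,Y)→(q0,X,R)
state=q0 head=0 tape=XX[Y]XXXYY_   (q0,Y)→(q2,Y,R)
state=q2 head=1 tape=XXY[X]XXYY_   (q2,X)→(q0,_,R)
state=q0 head=2 tape=XXY_[X]XYY_   (q0,X)→(q1,X,L)
state=q1 head=1 tape=XXY[_]XXYY_   (q1,_)→(q0,Y,L)
state=q0 head=0 tape=XX[Y]YXXYY_   (q0,Y)→(q2,Y,R)
state=q2 head=1 tape=XXY[Y]XXYY_   (q2,Y)→(q1,Y,L)
state=q1 head=0 tape=XX[Y]YXXYY_   (q1,Y)→(q0,X,R)
state=q0 head=1 tape=XXX[Y]XXYY_   (q0,Y)→(q2,Y,R)
state=q2 head=2 tape=XXXY[X]XYY_   (q2,X)→(q0,_,R)
state=q0 head=3 tape=XXXY_[X]YY_   (q0,X)→(q1,X,L)
state=q1 head=2 tape=XXXY[_]XYY_   (q1,_)→(q0,Y,L)
state=q0 head=1 tape=XXX[Y]YXYY_   (q0,Y)→(q2,Y,R)
state=q2 head=2 tape=XXXY[Y]XYY_   (q2,Y)→(q1,Y,L)
state=q1 head=1 tape=XXX[Y]YXYY_   (q1,Y)→(q0,X,R)
state=q0 head=2 tape=XXXX[Y]XYY_   (q0,Y)→(q2,Y,R)
state=q2 head=3 tape=XXXXY[X]YY_   (q2,X)→(q0,_,R)
state=q0 head=4 tape=XXXXY_[Y]Y_   (q0,Y)→(q2,Y,R)
state=q2 head=5 tape=XXXXY_Y[Y]_   (q2,Y)→(q1,Y,L)
state=q1 head=4 tape=XXXXY_[Y]Y_   (q1,Y)→(q0,X,R)
state=q0 head=5 tape=XXXXY_X[Y]_   (q0,Y)→(q2,Y,R)
state=q2 head=6 tape=XXXXY_XY[_]
At halt the head is at cell 6.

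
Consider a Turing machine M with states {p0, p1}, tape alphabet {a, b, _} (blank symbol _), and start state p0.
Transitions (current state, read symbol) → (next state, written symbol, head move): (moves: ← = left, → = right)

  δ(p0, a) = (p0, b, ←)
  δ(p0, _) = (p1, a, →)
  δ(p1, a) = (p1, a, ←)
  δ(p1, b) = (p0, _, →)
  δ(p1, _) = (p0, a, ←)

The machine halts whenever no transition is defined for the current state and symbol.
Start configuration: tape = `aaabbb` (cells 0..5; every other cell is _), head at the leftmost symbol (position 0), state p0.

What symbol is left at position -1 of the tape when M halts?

a

p0 | _[a]aabbb   read a → write b, move ←, go to p0
p0 | [_]baabbb   read _ → write a, move →, go to p1
p1 | a[b]aabbb   read b → write _, move →, go to p0
p0 | a_[a]abbb   read a → write b, move ←, go to p0
p0 | a[_]babbb   read _ → write a, move →, go to p1
p1 | aa[b]abbb   read b → write _, move →, go to p0
p0 | aa_[a]bbb   read a → write b, move ←, go to p0
p0 | aa[_]bbbb   read _ → write a, move →, go to p1
p1 | aaa[b]bbb   read b → write _, move →, go to p0
p0 | aaa_[b]bb
Cell -1 holds a when M halts.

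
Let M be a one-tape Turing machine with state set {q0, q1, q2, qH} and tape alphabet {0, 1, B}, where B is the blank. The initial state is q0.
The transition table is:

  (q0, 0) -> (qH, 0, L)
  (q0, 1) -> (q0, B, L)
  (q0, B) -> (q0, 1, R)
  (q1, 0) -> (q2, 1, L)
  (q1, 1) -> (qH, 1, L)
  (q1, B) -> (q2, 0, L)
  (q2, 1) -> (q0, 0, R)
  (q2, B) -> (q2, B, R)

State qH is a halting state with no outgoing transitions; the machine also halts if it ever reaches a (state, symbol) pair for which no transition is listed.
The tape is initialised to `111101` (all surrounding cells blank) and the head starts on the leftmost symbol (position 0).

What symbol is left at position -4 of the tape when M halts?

1

state=q0 head=0 tape=BBBB[1]11101   (q0,1)→(q0,B,L)
state=q0 head=-1 tape=BBB[B]B11101   (q0,B)→(q0,1,R)
state=q0 head=0 tape=BBB1[B]11101   (q0,B)→(q0,1,R)
state=q0 head=1 tape=BBB11[1]1101   (q0,1)→(q0,B,L)
state=q0 head=0 tape=BBB1[1]B1101   (q0,1)→(q0,B,L)
state=q0 head=-1 tape=BBB[1]BB1101   (q0,1)→(q0,B,L)
state=q0 head=-2 tape=BB[B]BBB1101   (q0,B)→(q0,1,R)
state=q0 head=-1 tape=BB1[B]BB1101   (q0,B)→(q0,1,R)
state=q0 head=0 tape=BB11[B]B1101   (q0,B)→(q0,1,R)
state=q0 head=1 tape=BB111[B]1101   (q0,B)→(q0,1,R)
state=q0 head=2 tape=BB1111[1]101   (q0,1)→(q0,B,L)
state=q0 head=1 tape=BB111[1]B101   (q0,1)→(q0,B,L)
state=q0 head=0 tape=BB11[1]BB101   (q0,1)→(q0,B,L)
state=q0 head=-1 tape=BB1[1]BBB101   (q0,1)→(q0,B,L)
state=q0 head=-2 tape=BB[1]BBBB101   (q0,1)→(q0,B,L)
state=q0 head=-3 tape=B[B]BBBBB101   (q0,B)→(q0,1,R)
state=q0 head=-2 tape=B1[B]BBBB101   (q0,B)→(q0,1,R)
state=q0 head=-1 tape=B11[B]BBB101   (q0,B)→(q0,1,R)
state=q0 head=0 tape=B111[B]BB101   (q0,B)→(q0,1,R)
state=q0 head=1 tape=B1111[B]B101   (q0,B)→(q0,1,R)
state=q0 head=2 tape=B11111[B]101   (q0,B)→(q0,1,R)
state=q0 head=3 tape=B111111[1]01   (q0,1)→(q0,B,L)
state=q0 head=2 tape=B11111[1]B01   (q0,1)→(q0,B,L)
state=q0 head=1 tape=B1111[1]BB01   (q0,1)→(q0,B,L)
state=q0 head=0 tape=B111[1]BBB01   (q0,1)→(q0,B,L)
state=q0 head=-1 tape=B11[1]BBBB01   (q0,1)→(q0,B,L)
state=q0 head=-2 tape=B1[1]BBBBB01   (q0,1)→(q0,B,L)
state=q0 head=-3 tape=B[1]BBBBBB01   (q0,1)→(q0,B,L)
state=q0 head=-4 tape=[B]BBBBBBB01   (q0,B)→(q0,1,R)
state=q0 head=-3 tape=1[B]BBBBBB01   (q0,B)→(q0,1,R)
state=q0 head=-2 tape=11[B]BBBBB01   (q0,B)→(q0,1,R)
state=q0 head=-1 tape=111[B]BBBB01   (q0,B)→(q0,1,R)
state=q0 head=0 tape=1111[B]BBB01   (q0,B)→(q0,1,R)
state=q0 head=1 tape=11111[B]BB01   (q0,B)→(q0,1,R)
state=q0 head=2 tape=111111[B]B01   (q0,B)→(q0,1,R)
state=q0 head=3 tape=1111111[B]01   (q0,B)→(q0,1,R)
state=q0 head=4 tape=11111111[0]1   (q0,0)→(qH,0,L)
state=qH head=3 tape=1111111[1]01
Cell -4 holds 1 when M halts.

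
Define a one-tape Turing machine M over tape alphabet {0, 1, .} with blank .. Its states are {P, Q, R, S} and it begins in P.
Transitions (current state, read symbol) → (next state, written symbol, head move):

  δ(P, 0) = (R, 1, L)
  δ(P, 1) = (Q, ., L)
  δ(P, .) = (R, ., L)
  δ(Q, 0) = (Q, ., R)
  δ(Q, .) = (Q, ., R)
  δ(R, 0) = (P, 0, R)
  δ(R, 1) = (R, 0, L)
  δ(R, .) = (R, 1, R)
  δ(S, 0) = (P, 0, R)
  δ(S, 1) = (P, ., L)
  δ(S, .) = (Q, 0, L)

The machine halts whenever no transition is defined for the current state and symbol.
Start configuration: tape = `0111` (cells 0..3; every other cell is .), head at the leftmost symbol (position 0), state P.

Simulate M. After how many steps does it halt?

P | ..[0]111   read 0 → write 1, move L, go to R
R | .[.]1111   read . → write 1, move R, go to R
R | .1[1]111   read 1 → write 0, move L, go to R
R | .[1]0111   read 1 → write 0, move L, go to R
R | [.]00111   read . → write 1, move R, go to R
R | 1[0]0111   read 0 → write 0, move R, go to P
P | 10[0]111   read 0 → write 1, move L, go to R
R | 1[0]1111   read 0 → write 0, move R, go to P
P | 10[1]111   read 1 → write ., move L, go to Q
Q | 1[0].111   read 0 → write ., move R, go to Q
Q | 1.[.]111   read . → write ., move R, go to Q
Q | 1..[1]11
M halts after 11 transitions.

11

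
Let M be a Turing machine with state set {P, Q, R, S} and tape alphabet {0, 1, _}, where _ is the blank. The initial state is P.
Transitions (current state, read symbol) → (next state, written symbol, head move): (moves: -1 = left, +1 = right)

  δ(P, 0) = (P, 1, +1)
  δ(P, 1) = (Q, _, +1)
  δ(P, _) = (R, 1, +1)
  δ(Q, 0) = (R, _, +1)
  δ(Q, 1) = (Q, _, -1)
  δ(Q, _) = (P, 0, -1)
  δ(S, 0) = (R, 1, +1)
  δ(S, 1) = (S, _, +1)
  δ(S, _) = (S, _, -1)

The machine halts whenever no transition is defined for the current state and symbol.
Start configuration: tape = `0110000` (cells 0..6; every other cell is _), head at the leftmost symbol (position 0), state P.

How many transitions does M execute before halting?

P | [0]110000   read 0 → write 1, move +1, go to P
P | 1[1]10000   read 1 → write _, move +1, go to Q
Q | 1_[1]0000   read 1 → write _, move -1, go to Q
Q | 1[_]_0000   read _ → write 0, move -1, go to P
P | [1]0_0000   read 1 → write _, move +1, go to Q
Q | _[0]_0000   read 0 → write _, move +1, go to R
R | __[_]0000
M halts after 6 transitions.

6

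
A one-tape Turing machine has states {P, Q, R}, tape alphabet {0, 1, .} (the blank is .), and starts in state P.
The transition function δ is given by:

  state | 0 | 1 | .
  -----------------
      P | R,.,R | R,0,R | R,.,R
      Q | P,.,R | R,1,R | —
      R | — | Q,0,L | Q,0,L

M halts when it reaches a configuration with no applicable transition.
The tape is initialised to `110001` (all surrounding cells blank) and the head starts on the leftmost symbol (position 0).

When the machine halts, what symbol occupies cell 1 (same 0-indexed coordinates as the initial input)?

state=P head=0 tape=[1]10001   (P,1)→(R,0,R)
state=R head=1 tape=0[1]0001   (R,1)→(Q,0,L)
state=Q head=0 tape=[0]00001   (Q,0)→(P,.,R)
state=P head=1 tape=.[0]0001   (P,0)→(R,.,R)
state=R head=2 tape=..[0]001
Cell 1 holds . when M halts.

.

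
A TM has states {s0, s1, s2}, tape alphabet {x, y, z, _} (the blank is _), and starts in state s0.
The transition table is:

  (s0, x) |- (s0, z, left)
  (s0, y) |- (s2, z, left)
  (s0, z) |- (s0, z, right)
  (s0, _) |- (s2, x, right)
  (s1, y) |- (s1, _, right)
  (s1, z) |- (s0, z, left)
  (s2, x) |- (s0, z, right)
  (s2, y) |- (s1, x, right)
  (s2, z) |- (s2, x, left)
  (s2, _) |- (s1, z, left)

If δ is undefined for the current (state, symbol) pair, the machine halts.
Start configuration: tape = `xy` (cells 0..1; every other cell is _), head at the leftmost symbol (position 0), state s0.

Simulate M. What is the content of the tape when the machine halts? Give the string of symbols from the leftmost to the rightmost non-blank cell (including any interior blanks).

s0 | ___[x]y   read x → write z, move left, go to s0
s0 | __[_]zy   read _ → write x, move right, go to s2
s2 | __x[z]y   read z → write x, move left, go to s2
s2 | __[x]xy   read x → write z, move right, go to s0
s0 | __z[x]y   read x → write z, move left, go to s0
s0 | __[z]zy   read z → write z, move right, go to s0
s0 | __z[z]y   read z → write z, move right, go to s0
s0 | __zz[y]   read y → write z, move left, go to s2
s2 | __z[z]z   read z → write x, move left, go to s2
s2 | __[z]xz   read z → write x, move left, go to s2
s2 | _[_]xxz   read _ → write z, move left, go to s1
s1 | [_]zxxz
The non-blank tape span at halt is zxxz.

zxxz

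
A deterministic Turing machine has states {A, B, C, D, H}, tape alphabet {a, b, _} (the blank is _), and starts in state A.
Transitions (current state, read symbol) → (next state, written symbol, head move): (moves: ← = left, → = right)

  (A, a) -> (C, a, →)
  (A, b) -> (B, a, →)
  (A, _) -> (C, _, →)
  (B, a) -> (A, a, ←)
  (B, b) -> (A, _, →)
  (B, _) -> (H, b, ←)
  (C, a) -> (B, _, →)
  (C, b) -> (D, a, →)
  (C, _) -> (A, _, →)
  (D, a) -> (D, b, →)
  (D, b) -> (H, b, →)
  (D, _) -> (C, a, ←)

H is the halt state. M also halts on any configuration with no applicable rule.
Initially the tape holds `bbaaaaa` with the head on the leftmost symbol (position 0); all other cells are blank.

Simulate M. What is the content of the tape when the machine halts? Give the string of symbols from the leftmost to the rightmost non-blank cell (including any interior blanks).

state=A head=0 tape=[b]baaaaa_   (A,b)→(B,a,→)
state=B head=1 tape=a[b]aaaaa_   (B,b)→(A,_,→)
state=A head=2 tape=a_[a]aaaa_   (A,a)→(C,a,→)
state=C head=3 tape=a_a[a]aaa_   (C,a)→(B,_,→)
state=B head=4 tape=a_a_[a]aa_   (B,a)→(A,a,←)
state=A head=3 tape=a_a[_]aaa_   (A,_)→(C,_,→)
state=C head=4 tape=a_a_[a]aa_   (C,a)→(B,_,→)
state=B head=5 tape=a_a__[a]a_   (B,a)→(A,a,←)
state=A head=4 tape=a_a_[_]aa_   (A,_)→(C,_,→)
state=C head=5 tape=a_a__[a]a_   (C,a)→(B,_,→)
state=B head=6 tape=a_a___[a]_   (B,a)→(A,a,←)
state=A head=5 tape=a_a__[_]a_   (A,_)→(C,_,→)
state=C head=6 tape=a_a___[a]_   (C,a)→(B,_,→)
state=B head=7 tape=a_a____[_]   (B,_)→(H,b,←)
state=H head=6 tape=a_a___[_]b
The non-blank tape span at halt is a_a____b.

a_a____b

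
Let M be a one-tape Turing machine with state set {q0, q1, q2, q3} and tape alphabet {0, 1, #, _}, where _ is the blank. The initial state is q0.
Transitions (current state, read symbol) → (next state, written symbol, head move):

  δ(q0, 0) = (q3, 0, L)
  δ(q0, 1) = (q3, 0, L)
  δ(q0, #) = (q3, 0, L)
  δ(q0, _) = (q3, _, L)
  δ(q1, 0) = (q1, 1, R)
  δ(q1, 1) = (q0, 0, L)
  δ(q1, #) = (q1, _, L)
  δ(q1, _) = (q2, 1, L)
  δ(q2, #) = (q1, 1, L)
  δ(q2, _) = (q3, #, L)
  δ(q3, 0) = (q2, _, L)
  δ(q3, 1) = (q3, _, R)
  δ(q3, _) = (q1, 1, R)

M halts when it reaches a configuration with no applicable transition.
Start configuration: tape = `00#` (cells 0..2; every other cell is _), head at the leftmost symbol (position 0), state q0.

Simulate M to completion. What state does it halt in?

q2

state=q0 head=0 tape=____[0]0#   (q0,0)→(q3,0,L)
state=q3 head=-1 tape=___[_]00#   (q3,_)→(q1,1,R)
state=q1 head=0 tape=___1[0]0#   (q1,0)→(q1,1,R)
state=q1 head=1 tape=___11[0]#   (q1,0)→(q1,1,R)
state=q1 head=2 tape=___111[#]   (q1,#)→(q1,_,L)
state=q1 head=1 tape=___11[1]_   (q1,1)→(q0,0,L)
state=q0 head=0 tape=___1[1]0_   (q0,1)→(q3,0,L)
state=q3 head=-1 tape=___[1]00_   (q3,1)→(q3,_,R)
state=q3 head=0 tape=____[0]0_   (q3,0)→(q2,_,L)
state=q2 head=-1 tape=___[_]_0_   (q2,_)→(q3,#,L)
state=q3 head=-2 tape=__[_]#_0_   (q3,_)→(q1,1,R)
state=q1 head=-1 tape=__1[#]_0_   (q1,#)→(q1,_,L)
state=q1 head=-2 tape=__[1]__0_   (q1,1)→(q0,0,L)
state=q0 head=-3 tape=_[_]0__0_   (q0,_)→(q3,_,L)
state=q3 head=-4 tape=[_]_0__0_   (q3,_)→(q1,1,R)
state=q1 head=-3 tape=1[_]0__0_   (q1,_)→(q2,1,L)
state=q2 head=-4 tape=[1]10__0_
No transition is defined for (q2, 1); M halts in state q2.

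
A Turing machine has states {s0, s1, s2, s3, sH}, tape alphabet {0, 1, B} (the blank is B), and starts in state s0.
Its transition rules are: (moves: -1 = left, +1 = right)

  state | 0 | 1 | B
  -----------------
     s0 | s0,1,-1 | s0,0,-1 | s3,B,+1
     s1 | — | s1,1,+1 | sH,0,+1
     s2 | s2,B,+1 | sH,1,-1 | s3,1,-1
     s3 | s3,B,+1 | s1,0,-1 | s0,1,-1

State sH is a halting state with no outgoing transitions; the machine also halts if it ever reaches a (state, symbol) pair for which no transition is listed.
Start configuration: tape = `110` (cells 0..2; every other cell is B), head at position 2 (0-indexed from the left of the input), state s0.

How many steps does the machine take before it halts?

8

state=s0 head=2 tape=B11[0]   (s0,0)→(s0,1,-1)
state=s0 head=1 tape=B1[1]1   (s0,1)→(s0,0,-1)
state=s0 head=0 tape=B[1]01   (s0,1)→(s0,0,-1)
state=s0 head=-1 tape=[B]001   (s0,B)→(s3,B,+1)
state=s3 head=0 tape=B[0]01   (s3,0)→(s3,B,+1)
state=s3 head=1 tape=BB[0]1   (s3,0)→(s3,B,+1)
state=s3 head=2 tape=BBB[1]   (s3,1)→(s1,0,-1)
state=s1 head=1 tape=BB[B]0   (s1,B)→(sH,0,+1)
state=sH head=2 tape=BB0[0]
M halts after 8 transitions.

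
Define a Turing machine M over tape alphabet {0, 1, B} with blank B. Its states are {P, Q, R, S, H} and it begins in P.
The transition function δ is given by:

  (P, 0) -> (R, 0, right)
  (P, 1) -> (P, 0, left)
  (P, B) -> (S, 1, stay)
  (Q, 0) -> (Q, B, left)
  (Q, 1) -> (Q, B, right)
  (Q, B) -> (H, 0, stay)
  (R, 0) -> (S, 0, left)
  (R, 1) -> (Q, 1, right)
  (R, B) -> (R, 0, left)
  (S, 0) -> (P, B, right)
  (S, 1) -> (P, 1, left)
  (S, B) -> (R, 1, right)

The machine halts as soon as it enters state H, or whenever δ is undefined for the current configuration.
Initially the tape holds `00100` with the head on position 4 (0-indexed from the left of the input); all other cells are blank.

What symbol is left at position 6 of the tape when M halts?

state=P head=4 tape=0010[0]BB   (P,0)→(R,0,right)
state=R head=5 tape=00100[B]B   (R,B)→(R,0,left)
state=R head=4 tape=0010[0]0B   (R,0)→(S,0,left)
state=S head=3 tape=001[0]00B   (S,0)→(P,B,right)
state=P head=4 tape=001B[0]0B   (P,0)→(R,0,right)
state=R head=5 tape=001B0[0]B   (R,0)→(S,0,left)
state=S head=4 tape=001B[0]0B   (S,0)→(P,B,right)
state=P head=5 tape=001BB[0]B   (P,0)→(R,0,right)
state=R head=6 tape=001BB0[B]   (R,B)→(R,0,left)
state=R head=5 tape=001BB[0]0   (R,0)→(S,0,left)
state=S head=4 tape=001B[B]00   (S,B)→(R,1,right)
state=R head=5 tape=001B1[0]0   (R,0)→(S,0,left)
state=S head=4 tape=001B[1]00   (S,1)→(P,1,left)
state=P head=3 tape=001[B]100   (P,B)→(S,1,stay)
state=S head=3 tape=001[1]100   (S,1)→(P,1,left)
state=P head=2 tape=00[1]1100   (P,1)→(P,0,left)
state=P head=1 tape=0[0]01100   (P,0)→(R,0,right)
state=R head=2 tape=00[0]1100   (R,0)→(S,0,left)
state=S head=1 tape=0[0]01100   (S,0)→(P,B,right)
state=P head=2 tape=0B[0]1100   (P,0)→(R,0,right)
state=R head=3 tape=0B0[1]100   (R,1)→(Q,1,right)
state=Q head=4 tape=0B01[1]00   (Q,1)→(Q,B,right)
state=Q head=5 tape=0B01B[0]0   (Q,0)→(Q,B,left)
state=Q head=4 tape=0B01[B]B0   (Q,B)→(H,0,stay)
state=H head=4 tape=0B01[0]B0
Cell 6 holds 0 when M halts.

0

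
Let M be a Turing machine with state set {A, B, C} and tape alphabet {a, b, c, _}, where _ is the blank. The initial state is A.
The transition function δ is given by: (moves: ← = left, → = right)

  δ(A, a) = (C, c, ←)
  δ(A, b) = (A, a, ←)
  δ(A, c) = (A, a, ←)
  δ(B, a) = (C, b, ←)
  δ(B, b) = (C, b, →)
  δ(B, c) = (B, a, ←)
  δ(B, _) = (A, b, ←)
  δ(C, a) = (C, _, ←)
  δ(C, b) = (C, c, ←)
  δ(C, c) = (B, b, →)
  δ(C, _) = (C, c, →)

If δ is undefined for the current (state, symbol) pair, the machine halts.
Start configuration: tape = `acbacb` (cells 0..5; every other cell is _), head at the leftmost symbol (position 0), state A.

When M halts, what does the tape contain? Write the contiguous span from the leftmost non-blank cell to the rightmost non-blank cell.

state=A head=0 tape=___[a]cbacb   (A,a)→(C,c,←)
state=C head=-1 tape=__[_]ccbacb   (C,_)→(C,c,→)
state=C head=0 tape=__c[c]cbacb   (C,c)→(B,b,→)
state=B head=1 tape=__cb[c]bacb   (B,c)→(B,a,←)
state=B head=0 tape=__c[b]abacb   (B,b)→(C,b,→)
state=C head=1 tape=__cb[a]bacb   (C,a)→(C,_,←)
state=C head=0 tape=__c[b]_bacb   (C,b)→(C,c,←)
state=C head=-1 tape=__[c]c_bacb   (C,c)→(B,b,→)
state=B head=0 tape=__b[c]_bacb   (B,c)→(B,a,←)
state=B head=-1 tape=__[b]a_bacb   (B,b)→(C,b,→)
state=C head=0 tape=__b[a]_bacb   (C,a)→(C,_,←)
state=C head=-1 tape=__[b]__bacb   (C,b)→(C,c,←)
state=C head=-2 tape=_[_]c__bacb   (C,_)→(C,c,→)
state=C head=-1 tape=_c[c]__bacb   (C,c)→(B,b,→)
state=B head=0 tape=_cb[_]_bacb   (B,_)→(A,b,←)
state=A head=-1 tape=_c[b]b_bacb   (A,b)→(A,a,←)
state=A head=-2 tape=_[c]ab_bacb   (A,c)→(A,a,←)
state=A head=-3 tape=[_]aab_bacb
The non-blank tape span at halt is aab_bacb.

aab_bacb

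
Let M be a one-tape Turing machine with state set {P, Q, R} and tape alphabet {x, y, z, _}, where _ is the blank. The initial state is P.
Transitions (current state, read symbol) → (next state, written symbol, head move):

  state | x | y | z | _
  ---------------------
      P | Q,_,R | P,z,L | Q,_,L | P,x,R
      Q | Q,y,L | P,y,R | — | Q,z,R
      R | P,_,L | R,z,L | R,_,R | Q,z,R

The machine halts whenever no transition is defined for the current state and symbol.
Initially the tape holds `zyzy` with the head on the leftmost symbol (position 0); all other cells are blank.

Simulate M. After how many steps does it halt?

9

P | _[z]yzy   read z → write _, move L, go to Q
Q | [_]_yzy   read _ → write z, move R, go to Q
Q | z[_]yzy   read _ → write z, move R, go to Q
Q | zz[y]zy   read y → write y, move R, go to P
P | zzy[z]y   read z → write _, move L, go to Q
Q | zz[y]_y   read y → write y, move R, go to P
P | zzy[_]y   read _ → write x, move R, go to P
P | zzyx[y]   read y → write z, move L, go to P
P | zzy[x]z   read x → write _, move R, go to Q
Q | zzy_[z]
M halts after 9 transitions.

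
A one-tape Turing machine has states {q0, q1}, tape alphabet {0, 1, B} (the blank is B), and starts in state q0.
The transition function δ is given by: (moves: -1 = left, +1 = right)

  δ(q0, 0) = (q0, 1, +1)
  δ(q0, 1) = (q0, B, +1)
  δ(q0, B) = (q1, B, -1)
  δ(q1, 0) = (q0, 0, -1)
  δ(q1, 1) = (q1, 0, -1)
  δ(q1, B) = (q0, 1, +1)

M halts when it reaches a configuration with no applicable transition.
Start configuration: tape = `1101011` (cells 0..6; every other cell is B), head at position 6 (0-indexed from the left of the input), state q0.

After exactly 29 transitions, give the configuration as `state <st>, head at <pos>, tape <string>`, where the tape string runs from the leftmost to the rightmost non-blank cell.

state=q0 head=6 tape=110101[1]B   (q0,1)→(q0,B,+1)
state=q0 head=7 tape=110101B[B]   (q0,B)→(q1,B,-1)
state=q1 head=6 tape=110101[B]B   (q1,B)→(q0,1,+1)
state=q0 head=7 tape=1101011[B]   (q0,B)→(q1,B,-1)
state=q1 head=6 tape=110101[1]B   (q1,1)→(q1,0,-1)
state=q1 head=5 tape=11010[1]0B   (q1,1)→(q1,0,-1)
state=q1 head=4 tape=1101[0]00B   (q1,0)→(q0,0,-1)
state=q0 head=3 tape=110[1]000B   (q0,1)→(q0,B,+1)
state=q0 head=4 tape=110B[0]00B   (q0,0)→(q0,1,+1)
state=q0 head=5 tape=110B1[0]0B   (q0,0)→(q0,1,+1)
state=q0 head=6 tape=110B11[0]B   (q0,0)→(q0,1,+1)
state=q0 head=7 tape=110B111[B]   (q0,B)→(q1,B,-1)
state=q1 head=6 tape=110B11[1]B   (q1,1)→(q1,0,-1)
state=q1 head=5 tape=110B1[1]0B   (q1,1)→(q1,0,-1)
state=q1 head=4 tape=110B[1]00B   (q1,1)→(q1,0,-1)
state=q1 head=3 tape=110[B]000B   (q1,B)→(q0,1,+1)
state=q0 head=4 tape=1101[0]00B   (q0,0)→(q0,1,+1)
state=q0 head=5 tape=11011[0]0B   (q0,0)→(q0,1,+1)
state=q0 head=6 tape=110111[0]B   (q0,0)→(q0,1,+1)
state=q0 head=7 tape=1101111[B]   (q0,B)→(q1,B,-1)
state=q1 head=6 tape=110111[1]B   (q1,1)→(q1,0,-1)
state=q1 head=5 tape=11011[1]0B   (q1,1)→(q1,0,-1)
state=q1 head=4 tape=1101[1]00B   (q1,1)→(q1,0,-1)
state=q1 head=3 tape=110[1]000B   (q1,1)→(q1,0,-1)
state=q1 head=2 tape=11[0]0000B   (q1,0)→(q0,0,-1)
state=q0 head=1 tape=1[1]00000B   (q0,1)→(q0,B,+1)
state=q0 head=2 tape=1B[0]0000B   (q0,0)→(q0,1,+1)
state=q0 head=3 tape=1B1[0]000B   (q0,0)→(q0,1,+1)
state=q0 head=4 tape=1B11[0]00B   (q0,0)→(q0,1,+1)
state=q0 head=5 tape=1B111[0]0B
After 29 steps: state q0, head at 5, tape 1B11100.

state q0, head at 5, tape 1B11100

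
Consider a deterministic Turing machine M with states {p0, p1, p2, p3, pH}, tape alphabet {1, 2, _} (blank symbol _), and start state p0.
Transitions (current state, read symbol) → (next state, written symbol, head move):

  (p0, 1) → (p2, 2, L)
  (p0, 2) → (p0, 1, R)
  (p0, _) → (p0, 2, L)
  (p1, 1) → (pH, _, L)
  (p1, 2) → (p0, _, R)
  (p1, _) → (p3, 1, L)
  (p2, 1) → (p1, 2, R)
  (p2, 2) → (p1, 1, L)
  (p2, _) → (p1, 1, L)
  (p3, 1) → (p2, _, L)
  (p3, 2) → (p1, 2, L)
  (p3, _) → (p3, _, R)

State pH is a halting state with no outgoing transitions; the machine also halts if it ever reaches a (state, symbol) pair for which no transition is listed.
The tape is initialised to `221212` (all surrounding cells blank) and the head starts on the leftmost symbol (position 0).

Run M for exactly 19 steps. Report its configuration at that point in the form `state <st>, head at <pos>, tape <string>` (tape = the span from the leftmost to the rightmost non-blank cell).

state pH, head at -1, tape 211222

state=p0 head=0 tape=_[2]21212_   (p0,2)→(p0,1,R)
state=p0 head=1 tape=_1[2]1212_   (p0,2)→(p0,1,R)
state=p0 head=2 tape=_11[1]212_   (p0,1)→(p2,2,L)
state=p2 head=1 tape=_1[1]2212_   (p2,1)→(p1,2,R)
state=p1 head=2 tape=_12[2]212_   (p1,2)→(p0,_,R)
state=p0 head=3 tape=_12_[2]12_   (p0,2)→(p0,1,R)
state=p0 head=4 tape=_12_1[1]2_   (p0,1)→(p2,2,L)
state=p2 head=3 tape=_12_[1]22_   (p2,1)→(p1,2,R)
state=p1 head=4 tape=_12_2[2]2_   (p1,2)→(p0,_,R)
state=p0 head=5 tape=_12_2_[2]_   (p0,2)→(p0,1,R)
state=p0 head=6 tape=_12_2_1[_]   (p0,_)→(p0,2,L)
state=p0 head=5 tape=_12_2_[1]2   (p0,1)→(p2,2,L)
state=p2 head=4 tape=_12_2[_]22   (p2,_)→(p1,1,L)
state=p1 head=3 tape=_12_[2]122   (p1,2)→(p0,_,R)
state=p0 head=4 tape=_12__[1]22   (p0,1)→(p2,2,L)
state=p2 head=3 tape=_12_[_]222   (p2,_)→(p1,1,L)
state=p1 head=2 tape=_12[_]1222   (p1,_)→(p3,1,L)
state=p3 head=1 tape=_1[2]11222   (p3,2)→(p1,2,L)
state=p1 head=0 tape=_[1]211222   (p1,1)→(pH,_,L)
state=pH head=-1 tape=[_]_211222
After 19 steps: state pH, head at -1, tape 211222.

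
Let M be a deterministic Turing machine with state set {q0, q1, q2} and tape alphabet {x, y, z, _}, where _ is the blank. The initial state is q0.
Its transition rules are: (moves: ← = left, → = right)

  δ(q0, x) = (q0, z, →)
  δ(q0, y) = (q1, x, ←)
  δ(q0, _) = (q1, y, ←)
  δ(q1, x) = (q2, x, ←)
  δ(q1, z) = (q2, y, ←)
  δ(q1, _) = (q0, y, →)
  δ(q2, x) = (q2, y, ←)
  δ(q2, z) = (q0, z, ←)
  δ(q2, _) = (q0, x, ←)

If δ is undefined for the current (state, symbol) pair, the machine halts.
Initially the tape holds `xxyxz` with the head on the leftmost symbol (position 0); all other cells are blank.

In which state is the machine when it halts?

q0 | __[x]xyxz   read x → write z, move →, go to q0
q0 | __z[x]yxz   read x → write z, move →, go to q0
q0 | __zz[y]xz   read y → write x, move ←, go to q1
q1 | __z[z]xxz   read z → write y, move ←, go to q2
q2 | __[z]yxxz   read z → write z, move ←, go to q0
q0 | _[_]zyxxz   read _ → write y, move ←, go to q1
q1 | [_]yzyxxz   read _ → write y, move →, go to q0
q0 | y[y]zyxxz   read y → write x, move ←, go to q1
q1 | [y]xzyxxz
No transition is defined for (q1, y); M halts in state q1.

q1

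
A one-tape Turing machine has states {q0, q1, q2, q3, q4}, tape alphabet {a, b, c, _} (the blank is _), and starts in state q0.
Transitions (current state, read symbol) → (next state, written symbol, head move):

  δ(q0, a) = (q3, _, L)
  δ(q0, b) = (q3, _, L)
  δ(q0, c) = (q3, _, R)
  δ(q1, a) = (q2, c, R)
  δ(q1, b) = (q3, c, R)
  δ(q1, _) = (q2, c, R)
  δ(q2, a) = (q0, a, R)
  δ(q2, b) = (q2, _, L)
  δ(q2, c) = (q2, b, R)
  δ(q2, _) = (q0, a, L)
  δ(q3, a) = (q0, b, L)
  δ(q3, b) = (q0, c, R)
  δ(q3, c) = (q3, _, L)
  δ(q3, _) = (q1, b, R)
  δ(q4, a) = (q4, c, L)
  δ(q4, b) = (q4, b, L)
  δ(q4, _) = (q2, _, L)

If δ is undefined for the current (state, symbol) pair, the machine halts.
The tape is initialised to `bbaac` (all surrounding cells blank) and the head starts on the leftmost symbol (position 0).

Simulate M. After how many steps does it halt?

q0 | _[b]baac   read b → write _, move L, go to q3
q3 | [_]_baac   read _ → write b, move R, go to q1
q1 | b[_]baac   read _ → write c, move R, go to q2
q2 | bc[b]aac   read b → write _, move L, go to q2
q2 | b[c]_aac   read c → write b, move R, go to q2
q2 | bb[_]aac   read _ → write a, move L, go to q0
q0 | b[b]aaac   read b → write _, move L, go to q3
q3 | [b]_aaac   read b → write c, move R, go to q0
q0 | c[_]aaac
M halts after 8 transitions.

8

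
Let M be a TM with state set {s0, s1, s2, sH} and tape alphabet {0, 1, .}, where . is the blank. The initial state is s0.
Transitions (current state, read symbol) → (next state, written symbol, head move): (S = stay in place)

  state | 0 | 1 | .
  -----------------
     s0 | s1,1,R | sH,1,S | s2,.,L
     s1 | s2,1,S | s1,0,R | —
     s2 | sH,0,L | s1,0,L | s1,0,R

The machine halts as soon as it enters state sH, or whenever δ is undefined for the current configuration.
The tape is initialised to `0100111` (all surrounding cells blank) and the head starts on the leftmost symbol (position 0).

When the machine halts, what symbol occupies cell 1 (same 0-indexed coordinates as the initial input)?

state=s0 head=0 tape=.[0]100111   (s0,0)→(s1,1,R)
state=s1 head=1 tape=.1[1]00111   (s1,1)→(s1,0,R)
state=s1 head=2 tape=.10[0]0111   (s1,0)→(s2,1,S)
state=s2 head=2 tape=.10[1]0111   (s2,1)→(s1,0,L)
state=s1 head=1 tape=.1[0]00111   (s1,0)→(s2,1,S)
state=s2 head=1 tape=.1[1]00111   (s2,1)→(s1,0,L)
state=s1 head=0 tape=.[1]000111   (s1,1)→(s1,0,R)
state=s1 head=1 tape=.0[0]00111   (s1,0)→(s2,1,S)
state=s2 head=1 tape=.0[1]00111   (s2,1)→(s1,0,L)
state=s1 head=0 tape=.[0]000111   (s1,0)→(s2,1,S)
state=s2 head=0 tape=.[1]000111   (s2,1)→(s1,0,L)
state=s1 head=-1 tape=[.]0000111
Cell 1 holds 0 when M halts.

0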